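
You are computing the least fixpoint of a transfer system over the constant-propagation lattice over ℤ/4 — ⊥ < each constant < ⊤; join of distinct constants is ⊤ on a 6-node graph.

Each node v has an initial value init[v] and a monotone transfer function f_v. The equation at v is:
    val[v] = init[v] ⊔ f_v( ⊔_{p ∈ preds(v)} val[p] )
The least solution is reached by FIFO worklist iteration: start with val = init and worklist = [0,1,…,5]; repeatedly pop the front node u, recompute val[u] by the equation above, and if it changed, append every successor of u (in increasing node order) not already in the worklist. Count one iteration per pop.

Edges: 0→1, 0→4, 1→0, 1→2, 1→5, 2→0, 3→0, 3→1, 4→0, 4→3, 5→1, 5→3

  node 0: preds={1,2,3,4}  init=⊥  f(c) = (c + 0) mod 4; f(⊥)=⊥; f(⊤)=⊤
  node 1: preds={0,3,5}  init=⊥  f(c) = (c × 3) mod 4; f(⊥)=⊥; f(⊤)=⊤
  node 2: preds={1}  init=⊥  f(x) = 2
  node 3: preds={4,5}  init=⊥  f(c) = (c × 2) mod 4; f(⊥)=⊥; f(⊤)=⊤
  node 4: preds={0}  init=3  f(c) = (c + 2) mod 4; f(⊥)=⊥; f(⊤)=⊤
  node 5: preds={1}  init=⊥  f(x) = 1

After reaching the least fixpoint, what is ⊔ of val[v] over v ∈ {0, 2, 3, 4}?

Worklist (14 pops):
  #1 pop 0: in=3 → 3 (was ⊥); enqueue []
  #2 pop 1: in=3 → 1 (was ⊥); enqueue [0]
  #3 pop 2: in=1 → 2 (was ⊥); enqueue []
  #4 pop 3: in=3 → 2 (was ⊥); enqueue [1]
  #5 pop 4: in=3 → ⊤ (was 3); enqueue [3]
  #6 pop 5: in=1 → 1 (was ⊥); enqueue []
  #7 pop 0: in=⊤ → ⊤ (was 3); enqueue [4]
  #8 pop 1: in=⊤ → ⊤ (was 1); enqueue [0,2,5]
  #9 pop 3: in=⊤ → ⊤ (was 2); enqueue [1]
  #10 pop 4: in=⊤ → ⊤ (no change)
  #11 pop 0: in=⊤ → ⊤ (no change)
  #12 pop 2: in=⊤ → 2 (no change)
  #13 pop 5: in=⊤ → 1 (no change)
  #14 pop 1: in=⊤ → ⊤ (no change)

Fixpoint:
  val[0] = ⊤
  val[1] = ⊤
  val[2] = 2
  val[3] = ⊤
  val[4] = ⊤
  val[5] = 1

⊤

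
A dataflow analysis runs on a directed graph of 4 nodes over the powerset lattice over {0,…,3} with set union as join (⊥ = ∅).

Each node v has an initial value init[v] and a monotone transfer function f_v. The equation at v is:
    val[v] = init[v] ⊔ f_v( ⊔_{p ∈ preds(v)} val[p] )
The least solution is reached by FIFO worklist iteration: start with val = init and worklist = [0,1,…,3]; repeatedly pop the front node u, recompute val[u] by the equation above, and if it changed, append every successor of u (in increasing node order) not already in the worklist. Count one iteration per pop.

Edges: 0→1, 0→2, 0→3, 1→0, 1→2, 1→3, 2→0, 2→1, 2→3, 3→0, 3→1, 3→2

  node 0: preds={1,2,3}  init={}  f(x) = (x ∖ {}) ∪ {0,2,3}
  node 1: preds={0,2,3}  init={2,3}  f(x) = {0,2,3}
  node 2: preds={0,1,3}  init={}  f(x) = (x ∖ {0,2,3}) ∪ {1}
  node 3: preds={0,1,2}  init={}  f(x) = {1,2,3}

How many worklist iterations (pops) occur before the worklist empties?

Worklist (8 pops):
  #1 pop 0: in={2,3} → {0,2,3} (was {}); enqueue []
  #2 pop 1: in={0,2,3} → {0,2,3} (was {2,3}); enqueue [0]
  #3 pop 2: in={0,2,3} → {1} (was {}); enqueue [1]
  #4 pop 3: in={0,1,2,3} → {1,2,3} (was {}); enqueue [2]
  #5 pop 0: in={0,1,2,3} → {0,1,2,3} (was {0,2,3}); enqueue [3]
  #6 pop 1: in={0,1,2,3} → {0,2,3} (no change)
  #7 pop 2: in={0,1,2,3} → {1} (no change)
  #8 pop 3: in={0,1,2,3} → {1,2,3} (no change)

Fixpoint:
  val[0] = {0,1,2,3}
  val[1] = {0,2,3}
  val[2] = {1}
  val[3] = {1,2,3}

8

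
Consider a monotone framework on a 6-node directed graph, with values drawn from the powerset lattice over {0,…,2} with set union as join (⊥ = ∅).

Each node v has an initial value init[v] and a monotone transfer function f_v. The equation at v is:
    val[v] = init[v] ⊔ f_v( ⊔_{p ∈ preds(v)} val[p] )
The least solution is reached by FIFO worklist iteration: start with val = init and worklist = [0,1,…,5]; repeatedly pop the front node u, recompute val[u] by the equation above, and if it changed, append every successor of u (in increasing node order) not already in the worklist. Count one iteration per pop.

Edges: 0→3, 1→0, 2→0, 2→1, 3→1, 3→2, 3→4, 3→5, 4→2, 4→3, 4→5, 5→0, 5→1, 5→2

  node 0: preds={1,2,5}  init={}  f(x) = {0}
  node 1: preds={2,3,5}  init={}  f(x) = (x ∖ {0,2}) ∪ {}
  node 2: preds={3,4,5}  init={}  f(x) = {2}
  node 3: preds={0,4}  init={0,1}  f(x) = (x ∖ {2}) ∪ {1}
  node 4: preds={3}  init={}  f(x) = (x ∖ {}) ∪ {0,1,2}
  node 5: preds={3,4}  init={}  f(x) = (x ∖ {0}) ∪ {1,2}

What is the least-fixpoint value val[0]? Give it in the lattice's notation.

Worklist (10 pops):
  #1 pop 0: in={} → {0} (was {}); enqueue []
  #2 pop 1: in={0,1} → {1} (was {}); enqueue [0]
  #3 pop 2: in={0,1} → {2} (was {}); enqueue [1]
  #4 pop 3: in={0} → {0,1} (no change)
  #5 pop 4: in={0,1} → {0,1,2} (was {}); enqueue [2,3]
  #6 pop 5: in={0,1,2} → {1,2} (was {}); enqueue []
  #7 pop 0: in={1,2} → {0} (no change)
  #8 pop 1: in={0,1,2} → {1} (no change)
  #9 pop 2: in={0,1,2} → {2} (no change)
  #10 pop 3: in={0,1,2} → {0,1} (no change)

Fixpoint:
  val[0] = {0}
  val[1] = {1}
  val[2] = {2}
  val[3] = {0,1}
  val[4] = {0,1,2}
  val[5] = {1,2}

{0}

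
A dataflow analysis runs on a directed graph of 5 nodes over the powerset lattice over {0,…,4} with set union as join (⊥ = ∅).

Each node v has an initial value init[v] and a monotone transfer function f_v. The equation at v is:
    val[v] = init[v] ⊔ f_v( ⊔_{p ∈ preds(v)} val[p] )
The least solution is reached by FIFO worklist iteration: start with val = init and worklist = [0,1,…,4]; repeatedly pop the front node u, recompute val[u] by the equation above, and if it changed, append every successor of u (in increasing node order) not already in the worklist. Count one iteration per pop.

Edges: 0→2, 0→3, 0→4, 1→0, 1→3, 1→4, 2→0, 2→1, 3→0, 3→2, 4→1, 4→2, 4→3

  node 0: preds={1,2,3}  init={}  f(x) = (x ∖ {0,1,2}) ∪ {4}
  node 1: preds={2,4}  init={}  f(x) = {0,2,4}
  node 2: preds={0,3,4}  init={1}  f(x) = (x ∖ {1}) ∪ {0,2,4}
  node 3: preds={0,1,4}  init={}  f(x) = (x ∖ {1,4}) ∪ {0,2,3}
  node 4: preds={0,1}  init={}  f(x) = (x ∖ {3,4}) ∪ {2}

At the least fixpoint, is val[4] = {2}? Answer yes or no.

Trace (12 dequeues):
  [1] u=0 | in {1} | out {4} | prev {} | push {}
  [2] u=1 | in {1} | out {0,2,4} | prev {} | push {0}
  [3] u=2 | in {4} | out {0,1,2,4} | prev {1} | push {1}
  [4] u=3 | in {0,2,4} | out {0,2,3} | prev {} | push {2}
  [5] u=4 | in {0,2,4} | out {0,2} | prev {} | push {3}
  [6] u=0 | in {0,1,2,3,4} | out {3,4} | prev {4} | push {4}
  [7] u=1 | in {0,1,2,4} | out {0,2,4} | ==
  [8] u=2 | in {0,2,3,4} | out {0,1,2,3,4} | prev {0,1,2,4} | push {0,1}
  [9] u=3 | in {0,2,3,4} | out {0,2,3} | ==
  [10] u=4 | in {0,2,3,4} | out {0,2} | ==
  [11] u=0 | in {0,1,2,3,4} | out {3,4} | ==
  [12] u=1 | in {0,1,2,3,4} | out {0,2,4} | ==

Converged values:
  [0] {3,4}
  [1] {0,2,4}
  [2] {0,1,2,3,4}
  [3] {0,2,3}
  [4] {0,2}

no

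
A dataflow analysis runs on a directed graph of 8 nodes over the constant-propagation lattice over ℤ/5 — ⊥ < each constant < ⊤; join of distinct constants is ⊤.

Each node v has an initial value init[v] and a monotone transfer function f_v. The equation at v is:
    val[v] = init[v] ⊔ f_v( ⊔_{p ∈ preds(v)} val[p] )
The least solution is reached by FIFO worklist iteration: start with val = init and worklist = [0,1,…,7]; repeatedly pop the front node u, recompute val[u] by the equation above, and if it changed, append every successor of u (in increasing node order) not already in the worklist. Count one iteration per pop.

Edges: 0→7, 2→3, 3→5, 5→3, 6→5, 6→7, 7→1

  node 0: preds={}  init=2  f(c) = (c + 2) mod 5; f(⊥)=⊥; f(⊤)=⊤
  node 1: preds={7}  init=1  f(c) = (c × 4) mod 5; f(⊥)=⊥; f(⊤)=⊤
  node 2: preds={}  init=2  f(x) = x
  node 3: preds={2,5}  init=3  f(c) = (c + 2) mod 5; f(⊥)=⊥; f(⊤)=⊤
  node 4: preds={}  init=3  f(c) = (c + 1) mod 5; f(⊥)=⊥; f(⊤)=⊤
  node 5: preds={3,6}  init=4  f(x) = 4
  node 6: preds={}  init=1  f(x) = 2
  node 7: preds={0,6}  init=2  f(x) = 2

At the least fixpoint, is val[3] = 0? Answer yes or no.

no

Trace (9 dequeues):
  [1] u=0 | in ⊥ | out 2 | ==
  [2] u=1 | in 2 | out ⊤ | prev 1 | push {}
  [3] u=2 | in ⊥ | out 2 | ==
  [4] u=3 | in ⊤ | out ⊤ | prev 3 | push {}
  [5] u=4 | in ⊥ | out 3 | ==
  [6] u=5 | in ⊤ | out 4 | ==
  [7] u=6 | in ⊥ | out ⊤ | prev 1 | push {5}
  [8] u=7 | in ⊤ | out 2 | ==
  [9] u=5 | in ⊤ | out 4 | ==

Converged values:
  [0] 2
  [1] ⊤
  [2] 2
  [3] ⊤
  [4] 3
  [5] 4
  [6] ⊤
  [7] 2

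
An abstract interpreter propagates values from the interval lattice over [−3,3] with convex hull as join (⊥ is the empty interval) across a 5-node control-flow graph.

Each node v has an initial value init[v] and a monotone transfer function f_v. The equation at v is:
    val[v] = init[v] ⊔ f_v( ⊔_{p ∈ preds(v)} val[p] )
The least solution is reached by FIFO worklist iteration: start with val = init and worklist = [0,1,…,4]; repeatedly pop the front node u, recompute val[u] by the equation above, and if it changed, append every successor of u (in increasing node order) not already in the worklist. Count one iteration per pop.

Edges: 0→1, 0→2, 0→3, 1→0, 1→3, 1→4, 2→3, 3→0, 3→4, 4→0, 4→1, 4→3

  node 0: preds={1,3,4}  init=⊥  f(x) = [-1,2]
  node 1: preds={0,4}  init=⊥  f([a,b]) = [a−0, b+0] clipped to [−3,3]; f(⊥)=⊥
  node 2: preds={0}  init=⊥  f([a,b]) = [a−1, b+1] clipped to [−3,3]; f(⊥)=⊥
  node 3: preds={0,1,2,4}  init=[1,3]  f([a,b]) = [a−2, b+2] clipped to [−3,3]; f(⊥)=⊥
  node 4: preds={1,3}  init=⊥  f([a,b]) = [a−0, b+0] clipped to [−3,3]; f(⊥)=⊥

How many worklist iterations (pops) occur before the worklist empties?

10

Iteration log — 10 steps:
  step 1. node 0  ⊔preds=[1,3]  new=[-1,2]  old=⊥  +wl: 
  step 2. node 1  ⊔preds=[-1,2]  new=[-1,2]  old=⊥  +wl: 0
  step 3. node 2  ⊔preds=[-1,2]  new=[-2,3]  old=⊥  +wl: 
  step 4. node 3  ⊔preds=[-2,3]  new=[-3,3]  old=[1,3]  +wl: 
  step 5. node 4  ⊔preds=[-3,3]  new=[-3,3]  old=⊥  +wl: 1,3
  step 6. node 0  ⊔preds=[-3,3]  new=[-1,2]  stable
  step 7. node 1  ⊔preds=[-3,3]  new=[-3,3]  old=[-1,2]  +wl: 0,4
  step 8. node 3  ⊔preds=[-3,3]  new=[-3,3]  stable
  step 9. node 0  ⊔preds=[-3,3]  new=[-1,2]  stable
  step 10. node 4  ⊔preds=[-3,3]  new=[-3,3]  stable

Least fixpoint reached:
  node 0: [-1,2]
  node 1: [-3,3]
  node 2: [-2,3]
  node 3: [-3,3]
  node 4: [-3,3]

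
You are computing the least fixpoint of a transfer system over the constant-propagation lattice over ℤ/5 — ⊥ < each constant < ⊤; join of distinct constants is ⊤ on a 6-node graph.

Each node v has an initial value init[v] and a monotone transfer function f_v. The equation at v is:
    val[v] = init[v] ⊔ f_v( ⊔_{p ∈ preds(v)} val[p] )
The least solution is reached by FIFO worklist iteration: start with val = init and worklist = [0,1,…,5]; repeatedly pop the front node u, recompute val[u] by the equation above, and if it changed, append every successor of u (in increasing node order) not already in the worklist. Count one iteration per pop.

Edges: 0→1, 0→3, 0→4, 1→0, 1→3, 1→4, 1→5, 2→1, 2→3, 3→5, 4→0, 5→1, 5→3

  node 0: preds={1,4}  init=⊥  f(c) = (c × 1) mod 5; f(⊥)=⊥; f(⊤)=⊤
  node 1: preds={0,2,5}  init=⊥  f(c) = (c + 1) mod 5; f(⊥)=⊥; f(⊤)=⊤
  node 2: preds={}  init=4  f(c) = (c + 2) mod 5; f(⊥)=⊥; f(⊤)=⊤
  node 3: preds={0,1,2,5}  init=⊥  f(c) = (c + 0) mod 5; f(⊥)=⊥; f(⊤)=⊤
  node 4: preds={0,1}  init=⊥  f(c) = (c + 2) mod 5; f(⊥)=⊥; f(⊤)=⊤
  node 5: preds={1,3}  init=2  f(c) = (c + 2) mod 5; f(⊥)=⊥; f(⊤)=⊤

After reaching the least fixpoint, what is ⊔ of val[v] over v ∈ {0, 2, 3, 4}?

Worklist (10 pops):
  #1 pop 0: in=⊥ → ⊥ (no change)
  #2 pop 1: in=⊤ → ⊤ (was ⊥); enqueue [0]
  #3 pop 2: in=⊥ → 4 (no change)
  #4 pop 3: in=⊤ → ⊤ (was ⊥); enqueue []
  #5 pop 4: in=⊤ → ⊤ (was ⊥); enqueue []
  #6 pop 5: in=⊤ → ⊤ (was 2); enqueue [1,3]
  #7 pop 0: in=⊤ → ⊤ (was ⊥); enqueue [4]
  #8 pop 1: in=⊤ → ⊤ (no change)
  #9 pop 3: in=⊤ → ⊤ (no change)
  #10 pop 4: in=⊤ → ⊤ (no change)

Fixpoint:
  val[0] = ⊤
  val[1] = ⊤
  val[2] = 4
  val[3] = ⊤
  val[4] = ⊤
  val[5] = ⊤

⊤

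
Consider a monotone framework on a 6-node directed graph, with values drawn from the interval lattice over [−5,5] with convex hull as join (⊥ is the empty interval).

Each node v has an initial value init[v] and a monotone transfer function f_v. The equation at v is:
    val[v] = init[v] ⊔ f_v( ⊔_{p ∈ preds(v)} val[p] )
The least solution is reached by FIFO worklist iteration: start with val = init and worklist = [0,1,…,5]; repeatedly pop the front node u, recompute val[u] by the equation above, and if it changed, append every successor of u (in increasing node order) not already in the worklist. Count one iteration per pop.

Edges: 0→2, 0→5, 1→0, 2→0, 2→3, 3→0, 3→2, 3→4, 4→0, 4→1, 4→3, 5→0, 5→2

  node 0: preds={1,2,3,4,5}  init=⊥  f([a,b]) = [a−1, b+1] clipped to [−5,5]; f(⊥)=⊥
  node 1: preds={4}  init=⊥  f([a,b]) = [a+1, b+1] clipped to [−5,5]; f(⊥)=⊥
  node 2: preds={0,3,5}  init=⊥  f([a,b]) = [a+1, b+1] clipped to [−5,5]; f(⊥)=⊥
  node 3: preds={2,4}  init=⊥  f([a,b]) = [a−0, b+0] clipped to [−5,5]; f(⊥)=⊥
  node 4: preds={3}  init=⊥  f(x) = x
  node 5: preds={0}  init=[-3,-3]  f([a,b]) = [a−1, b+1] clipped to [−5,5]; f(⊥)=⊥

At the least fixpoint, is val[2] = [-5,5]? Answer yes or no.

no

Worklist (32 pops):
  #1 pop 0: in=[-3,-3] → [-4,-2] (was ⊥); enqueue []
  #2 pop 1: in=⊥ → ⊥ (no change)
  #3 pop 2: in=[-4,-2] → [-3,-1] (was ⊥); enqueue [0]
  #4 pop 3: in=[-3,-1] → [-3,-1] (was ⊥); enqueue [2]
  #5 pop 4: in=[-3,-1] → [-3,-1] (was ⊥); enqueue [1,3]
  #6 pop 5: in=[-4,-2] → [-5,-1] (was [-3,-3]); enqueue []
  #7 pop 0: in=[-5,-1] → [-5,0] (was [-4,-2]); enqueue [5]
  #8 pop 2: in=[-5,0] → [-4,1] (was [-3,-1]); enqueue [0]
  #9 pop 1: in=[-3,-1] → [-2,0] (was ⊥); enqueue []
  #10 pop 3: in=[-4,1] → [-4,1] (was [-3,-1]); enqueue [2,4]
  #11 pop 5: in=[-5,0] → [-5,1] (was [-5,-1]); enqueue []
  #12 pop 0: in=[-5,1] → [-5,2] (was [-5,0]); enqueue [5]
  #13 pop 2: in=[-5,2] → [-4,3] (was [-4,1]); enqueue [0,3]
  #14 pop 4: in=[-4,1] → [-4,1] (was [-3,-1]); enqueue [1]
  #15 pop 5: in=[-5,2] → [-5,3] (was [-5,1]); enqueue [2]
  #16 pop 0: in=[-5,3] → [-5,4] (was [-5,2]); enqueue [5]
  #17 pop 3: in=[-4,3] → [-4,3] (was [-4,1]); enqueue [0,4]
  #18 pop 1: in=[-4,1] → [-3,2] (was [-2,0]); enqueue []
  #19 pop 2: in=[-5,4] → [-4,5] (was [-4,3]); enqueue [3]
  #20 pop 5: in=[-5,4] → [-5,5] (was [-5,3]); enqueue [2]
  #21 pop 0: in=[-5,5] → [-5,5] (was [-5,4]); enqueue [5]
  #22 pop 4: in=[-4,3] → [-4,3] (was [-4,1]); enqueue [0,1]
  #23 pop 3: in=[-4,5] → [-4,5] (was [-4,3]); enqueue [4]
  #24 pop 2: in=[-5,5] → [-4,5] (no change)
  #25 pop 5: in=[-5,5] → [-5,5] (no change)
  #26 pop 0: in=[-5,5] → [-5,5] (no change)
  #27 pop 1: in=[-4,3] → [-3,4] (was [-3,2]); enqueue [0]
  #28 pop 4: in=[-4,5] → [-4,5] (was [-4,3]); enqueue [1,3]
  #29 pop 0: in=[-5,5] → [-5,5] (no change)
  #30 pop 1: in=[-4,5] → [-3,5] (was [-3,4]); enqueue [0]
  #31 pop 3: in=[-4,5] → [-4,5] (no change)
  #32 pop 0: in=[-5,5] → [-5,5] (no change)

Fixpoint:
  val[0] = [-5,5]
  val[1] = [-3,5]
  val[2] = [-4,5]
  val[3] = [-4,5]
  val[4] = [-4,5]
  val[5] = [-5,5]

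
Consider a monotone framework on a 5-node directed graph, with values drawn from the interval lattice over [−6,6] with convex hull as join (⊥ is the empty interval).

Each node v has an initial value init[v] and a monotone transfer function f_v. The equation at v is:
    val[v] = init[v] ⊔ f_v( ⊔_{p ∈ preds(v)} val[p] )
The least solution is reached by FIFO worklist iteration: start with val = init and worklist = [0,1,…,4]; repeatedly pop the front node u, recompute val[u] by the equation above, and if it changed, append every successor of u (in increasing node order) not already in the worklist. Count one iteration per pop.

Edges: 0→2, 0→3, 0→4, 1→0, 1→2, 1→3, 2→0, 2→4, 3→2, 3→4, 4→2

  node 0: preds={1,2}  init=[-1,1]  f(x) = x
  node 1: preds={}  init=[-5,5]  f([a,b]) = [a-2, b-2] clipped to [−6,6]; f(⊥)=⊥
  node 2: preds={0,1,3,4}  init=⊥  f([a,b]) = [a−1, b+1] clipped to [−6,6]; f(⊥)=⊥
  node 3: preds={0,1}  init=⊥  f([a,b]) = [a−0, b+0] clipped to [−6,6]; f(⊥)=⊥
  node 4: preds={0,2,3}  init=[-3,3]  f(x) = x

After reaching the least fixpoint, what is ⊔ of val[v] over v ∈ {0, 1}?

Iteration log — 10 steps:
  step 1. node 0  ⊔preds=[-5,5]  new=[-5,5]  old=[-1,1]  +wl: 
  step 2. node 1  ⊔preds=⊥  new=[-5,5]  stable
  step 3. node 2  ⊔preds=[-5,5]  new=[-6,6]  old=⊥  +wl: 0
  step 4. node 3  ⊔preds=[-5,5]  new=[-5,5]  old=⊥  +wl: 2
  step 5. node 4  ⊔preds=[-6,6]  new=[-6,6]  old=[-3,3]  +wl: 
  step 6. node 0  ⊔preds=[-6,6]  new=[-6,6]  old=[-5,5]  +wl: 3,4
  step 7. node 2  ⊔preds=[-6,6]  new=[-6,6]  stable
  step 8. node 3  ⊔preds=[-6,6]  new=[-6,6]  old=[-5,5]  +wl: 2
  step 9. node 4  ⊔preds=[-6,6]  new=[-6,6]  stable
  step 10. node 2  ⊔preds=[-6,6]  new=[-6,6]  stable

Least fixpoint reached:
  node 0: [-6,6]
  node 1: [-5,5]
  node 2: [-6,6]
  node 3: [-6,6]
  node 4: [-6,6]

[-6,6]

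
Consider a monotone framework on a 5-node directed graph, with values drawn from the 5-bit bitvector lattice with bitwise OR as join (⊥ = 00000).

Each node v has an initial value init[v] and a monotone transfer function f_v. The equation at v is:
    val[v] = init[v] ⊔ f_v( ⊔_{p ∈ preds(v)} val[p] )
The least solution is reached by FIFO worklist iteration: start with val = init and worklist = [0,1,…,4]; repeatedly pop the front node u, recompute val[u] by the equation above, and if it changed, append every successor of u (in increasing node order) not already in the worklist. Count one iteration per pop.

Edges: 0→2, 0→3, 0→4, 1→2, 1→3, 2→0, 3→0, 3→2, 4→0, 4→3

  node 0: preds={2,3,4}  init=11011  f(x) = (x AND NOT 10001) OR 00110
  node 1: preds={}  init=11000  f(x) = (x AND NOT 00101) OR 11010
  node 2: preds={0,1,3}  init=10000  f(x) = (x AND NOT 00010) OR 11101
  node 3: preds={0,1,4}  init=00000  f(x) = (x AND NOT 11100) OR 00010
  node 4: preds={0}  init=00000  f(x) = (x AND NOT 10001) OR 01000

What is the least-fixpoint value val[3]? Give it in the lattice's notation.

00011

Iteration log — 8 steps:
  step 1. node 0  ⊔preds=10000  new=11111  old=11011  +wl: 
  step 2. node 1  ⊔preds=00000  new=11010  old=11000  +wl: 
  step 3. node 2  ⊔preds=11111  new=11101  old=10000  +wl: 0
  step 4. node 3  ⊔preds=11111  new=00011  old=00000  +wl: 2
  step 5. node 4  ⊔preds=11111  new=01110  old=00000  +wl: 3
  step 6. node 0  ⊔preds=11111  new=11111  stable
  step 7. node 2  ⊔preds=11111  new=11101  stable
  step 8. node 3  ⊔preds=11111  new=00011  stable

Least fixpoint reached:
  node 0: 11111
  node 1: 11010
  node 2: 11101
  node 3: 00011
  node 4: 01110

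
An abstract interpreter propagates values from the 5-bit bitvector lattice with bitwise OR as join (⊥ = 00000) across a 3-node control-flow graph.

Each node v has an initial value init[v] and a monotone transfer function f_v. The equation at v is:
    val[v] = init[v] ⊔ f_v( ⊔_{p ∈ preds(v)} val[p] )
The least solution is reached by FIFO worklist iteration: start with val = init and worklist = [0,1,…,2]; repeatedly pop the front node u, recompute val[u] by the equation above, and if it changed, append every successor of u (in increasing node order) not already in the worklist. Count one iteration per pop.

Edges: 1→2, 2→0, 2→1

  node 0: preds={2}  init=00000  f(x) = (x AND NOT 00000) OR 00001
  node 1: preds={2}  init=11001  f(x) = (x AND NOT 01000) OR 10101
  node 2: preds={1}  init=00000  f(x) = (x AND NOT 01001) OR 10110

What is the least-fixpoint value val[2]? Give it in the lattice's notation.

Worklist (6 pops):
  #1 pop 0: in=00000 → 00001 (was 00000); enqueue []
  #2 pop 1: in=00000 → 11101 (was 11001); enqueue []
  #3 pop 2: in=11101 → 10110 (was 00000); enqueue [0,1]
  #4 pop 0: in=10110 → 10111 (was 00001); enqueue []
  #5 pop 1: in=10110 → 11111 (was 11101); enqueue [2]
  #6 pop 2: in=11111 → 10110 (no change)

Fixpoint:
  val[0] = 10111
  val[1] = 11111
  val[2] = 10110

10110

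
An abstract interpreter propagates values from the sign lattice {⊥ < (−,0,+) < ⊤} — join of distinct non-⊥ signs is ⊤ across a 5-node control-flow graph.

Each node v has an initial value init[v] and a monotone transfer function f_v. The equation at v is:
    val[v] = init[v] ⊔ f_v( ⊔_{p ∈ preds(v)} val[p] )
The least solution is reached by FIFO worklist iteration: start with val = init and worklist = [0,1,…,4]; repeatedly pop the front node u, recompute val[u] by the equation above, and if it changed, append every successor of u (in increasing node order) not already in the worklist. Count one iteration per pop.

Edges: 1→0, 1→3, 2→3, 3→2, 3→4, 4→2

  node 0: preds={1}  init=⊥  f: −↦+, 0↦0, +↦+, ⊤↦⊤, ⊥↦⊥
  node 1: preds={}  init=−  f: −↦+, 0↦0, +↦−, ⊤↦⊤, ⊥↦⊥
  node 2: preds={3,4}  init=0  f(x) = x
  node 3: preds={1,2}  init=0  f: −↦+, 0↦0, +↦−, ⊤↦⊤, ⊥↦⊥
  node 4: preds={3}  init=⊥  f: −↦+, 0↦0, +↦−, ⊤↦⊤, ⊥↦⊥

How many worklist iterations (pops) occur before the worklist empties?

7

Trace (7 dequeues):
  [1] u=0 | in − | out + | prev ⊥ | push {}
  [2] u=1 | in ⊥ | out − | ==
  [3] u=2 | in 0 | out 0 | ==
  [4] u=3 | in ⊤ | out ⊤ | prev 0 | push {2}
  [5] u=4 | in ⊤ | out ⊤ | prev ⊥ | push {}
  [6] u=2 | in ⊤ | out ⊤ | prev 0 | push {3}
  [7] u=3 | in ⊤ | out ⊤ | ==

Converged values:
  [0] +
  [1] −
  [2] ⊤
  [3] ⊤
  [4] ⊤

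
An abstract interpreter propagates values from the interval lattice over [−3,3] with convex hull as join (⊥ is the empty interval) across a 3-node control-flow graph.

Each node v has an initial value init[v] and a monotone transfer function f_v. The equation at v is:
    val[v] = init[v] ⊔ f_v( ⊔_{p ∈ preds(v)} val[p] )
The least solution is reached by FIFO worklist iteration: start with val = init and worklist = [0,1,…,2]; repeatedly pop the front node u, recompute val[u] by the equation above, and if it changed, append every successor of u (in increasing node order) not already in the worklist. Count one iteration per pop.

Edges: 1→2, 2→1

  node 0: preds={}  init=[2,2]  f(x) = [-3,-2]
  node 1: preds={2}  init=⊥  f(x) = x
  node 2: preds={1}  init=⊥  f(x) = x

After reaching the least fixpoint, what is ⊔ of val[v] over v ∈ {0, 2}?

Trace (3 dequeues):
  [1] u=0 | in ⊥ | out [-3,2] | prev [2,2] | push {}
  [2] u=1 | in ⊥ | out ⊥ | ==
  [3] u=2 | in ⊥ | out ⊥ | ==

Converged values:
  [0] [-3,2]
  [1] ⊥
  [2] ⊥

[-3,2]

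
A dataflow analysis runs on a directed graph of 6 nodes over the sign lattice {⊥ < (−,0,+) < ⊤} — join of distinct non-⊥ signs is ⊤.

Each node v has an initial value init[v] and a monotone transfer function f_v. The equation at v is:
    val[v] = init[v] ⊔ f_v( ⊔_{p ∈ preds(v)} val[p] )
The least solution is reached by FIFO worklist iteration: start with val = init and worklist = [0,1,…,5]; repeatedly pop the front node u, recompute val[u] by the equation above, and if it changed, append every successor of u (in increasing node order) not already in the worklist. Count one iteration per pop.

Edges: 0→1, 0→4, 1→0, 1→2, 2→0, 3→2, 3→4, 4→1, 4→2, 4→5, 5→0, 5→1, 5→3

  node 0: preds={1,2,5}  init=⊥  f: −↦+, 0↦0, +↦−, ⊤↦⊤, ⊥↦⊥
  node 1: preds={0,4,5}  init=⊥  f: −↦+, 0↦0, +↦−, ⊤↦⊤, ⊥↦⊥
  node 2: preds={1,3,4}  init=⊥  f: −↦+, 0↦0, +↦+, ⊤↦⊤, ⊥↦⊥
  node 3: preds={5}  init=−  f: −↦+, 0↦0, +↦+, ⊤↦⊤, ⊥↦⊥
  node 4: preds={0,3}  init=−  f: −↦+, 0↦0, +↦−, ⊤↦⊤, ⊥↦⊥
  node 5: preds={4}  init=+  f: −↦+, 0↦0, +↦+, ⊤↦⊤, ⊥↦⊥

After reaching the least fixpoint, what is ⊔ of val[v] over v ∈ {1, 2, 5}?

Iteration log — 11 steps:
  step 1. node 0  ⊔preds=+  new=−  old=⊥  +wl: 
  step 2. node 1  ⊔preds=⊤  new=⊤  old=⊥  +wl: 0
  step 3. node 2  ⊔preds=⊤  new=⊤  old=⊥  +wl: 
  step 4. node 3  ⊔preds=+  new=⊤  old=−  +wl: 2
  step 5. node 4  ⊔preds=⊤  new=⊤  old=−  +wl: 1
  step 6. node 5  ⊔preds=⊤  new=⊤  old=+  +wl: 3
  step 7. node 0  ⊔preds=⊤  new=⊤  old=−  +wl: 4
  step 8. node 2  ⊔preds=⊤  new=⊤  stable
  step 9. node 1  ⊔preds=⊤  new=⊤  stable
  step 10. node 3  ⊔preds=⊤  new=⊤  stable
  step 11. node 4  ⊔preds=⊤  new=⊤  stable

Least fixpoint reached:
  node 0: ⊤
  node 1: ⊤
  node 2: ⊤
  node 3: ⊤
  node 4: ⊤
  node 5: ⊤

⊤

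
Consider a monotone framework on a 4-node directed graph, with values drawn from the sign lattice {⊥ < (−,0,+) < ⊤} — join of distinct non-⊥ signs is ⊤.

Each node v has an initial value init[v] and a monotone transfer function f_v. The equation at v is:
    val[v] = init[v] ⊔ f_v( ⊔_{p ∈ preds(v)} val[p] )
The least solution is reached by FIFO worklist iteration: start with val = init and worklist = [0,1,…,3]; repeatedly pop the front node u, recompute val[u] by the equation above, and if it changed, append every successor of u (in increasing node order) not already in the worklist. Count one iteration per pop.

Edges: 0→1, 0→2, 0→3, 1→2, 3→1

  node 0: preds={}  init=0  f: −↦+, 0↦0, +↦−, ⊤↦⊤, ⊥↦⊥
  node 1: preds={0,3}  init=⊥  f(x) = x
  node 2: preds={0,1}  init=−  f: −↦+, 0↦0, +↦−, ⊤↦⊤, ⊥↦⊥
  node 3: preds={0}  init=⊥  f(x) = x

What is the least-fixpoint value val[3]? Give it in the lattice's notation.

0

Trace (5 dequeues):
  [1] u=0 | in ⊥ | out 0 | ==
  [2] u=1 | in 0 | out 0 | prev ⊥ | push {}
  [3] u=2 | in 0 | out ⊤ | prev − | push {}
  [4] u=3 | in 0 | out 0 | prev ⊥ | push {1}
  [5] u=1 | in 0 | out 0 | ==

Converged values:
  [0] 0
  [1] 0
  [2] ⊤
  [3] 0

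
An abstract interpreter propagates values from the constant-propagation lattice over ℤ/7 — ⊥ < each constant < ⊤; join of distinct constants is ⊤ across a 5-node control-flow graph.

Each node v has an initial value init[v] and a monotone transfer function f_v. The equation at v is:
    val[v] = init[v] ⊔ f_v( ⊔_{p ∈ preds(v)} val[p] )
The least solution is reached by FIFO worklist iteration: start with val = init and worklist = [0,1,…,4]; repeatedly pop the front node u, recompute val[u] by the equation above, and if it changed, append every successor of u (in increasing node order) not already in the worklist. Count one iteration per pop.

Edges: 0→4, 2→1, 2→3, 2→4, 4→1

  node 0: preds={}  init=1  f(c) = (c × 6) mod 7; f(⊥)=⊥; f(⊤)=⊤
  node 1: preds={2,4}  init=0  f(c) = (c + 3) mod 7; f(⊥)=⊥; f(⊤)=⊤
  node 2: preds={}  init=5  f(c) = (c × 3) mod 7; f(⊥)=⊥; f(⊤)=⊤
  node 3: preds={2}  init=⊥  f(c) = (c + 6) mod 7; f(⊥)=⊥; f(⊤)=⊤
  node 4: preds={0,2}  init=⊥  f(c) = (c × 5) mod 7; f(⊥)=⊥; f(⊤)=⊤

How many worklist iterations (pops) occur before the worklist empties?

6

Worklist (6 pops):
  #1 pop 0: in=⊥ → 1 (no change)
  #2 pop 1: in=5 → ⊤ (was 0); enqueue []
  #3 pop 2: in=⊥ → 5 (no change)
  #4 pop 3: in=5 → 4 (was ⊥); enqueue []
  #5 pop 4: in=⊤ → ⊤ (was ⊥); enqueue [1]
  #6 pop 1: in=⊤ → ⊤ (no change)

Fixpoint:
  val[0] = 1
  val[1] = ⊤
  val[2] = 5
  val[3] = 4
  val[4] = ⊤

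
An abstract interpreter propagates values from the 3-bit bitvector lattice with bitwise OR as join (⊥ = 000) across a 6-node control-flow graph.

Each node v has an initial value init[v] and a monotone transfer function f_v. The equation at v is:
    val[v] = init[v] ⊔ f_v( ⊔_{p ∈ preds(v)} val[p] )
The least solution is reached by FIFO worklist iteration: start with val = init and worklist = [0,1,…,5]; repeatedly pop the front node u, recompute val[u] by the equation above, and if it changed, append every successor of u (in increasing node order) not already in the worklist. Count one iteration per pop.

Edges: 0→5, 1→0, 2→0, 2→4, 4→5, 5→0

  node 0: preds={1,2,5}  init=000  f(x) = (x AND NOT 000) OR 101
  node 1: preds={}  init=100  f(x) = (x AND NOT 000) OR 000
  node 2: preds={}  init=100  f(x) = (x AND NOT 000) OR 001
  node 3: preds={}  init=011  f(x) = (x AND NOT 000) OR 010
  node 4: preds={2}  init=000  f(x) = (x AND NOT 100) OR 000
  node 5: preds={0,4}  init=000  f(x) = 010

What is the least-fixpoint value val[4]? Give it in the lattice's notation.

001

Trace (8 dequeues):
  [1] u=0 | in 100 | out 101 | prev 000 | push {}
  [2] u=1 | in 000 | out 100 | ==
  [3] u=2 | in 000 | out 101 | prev 100 | push {0}
  [4] u=3 | in 000 | out 011 | ==
  [5] u=4 | in 101 | out 001 | prev 000 | push {}
  [6] u=5 | in 101 | out 010 | prev 000 | push {}
  [7] u=0 | in 111 | out 111 | prev 101 | push {5}
  [8] u=5 | in 111 | out 010 | ==

Converged values:
  [0] 111
  [1] 100
  [2] 101
  [3] 011
  [4] 001
  [5] 010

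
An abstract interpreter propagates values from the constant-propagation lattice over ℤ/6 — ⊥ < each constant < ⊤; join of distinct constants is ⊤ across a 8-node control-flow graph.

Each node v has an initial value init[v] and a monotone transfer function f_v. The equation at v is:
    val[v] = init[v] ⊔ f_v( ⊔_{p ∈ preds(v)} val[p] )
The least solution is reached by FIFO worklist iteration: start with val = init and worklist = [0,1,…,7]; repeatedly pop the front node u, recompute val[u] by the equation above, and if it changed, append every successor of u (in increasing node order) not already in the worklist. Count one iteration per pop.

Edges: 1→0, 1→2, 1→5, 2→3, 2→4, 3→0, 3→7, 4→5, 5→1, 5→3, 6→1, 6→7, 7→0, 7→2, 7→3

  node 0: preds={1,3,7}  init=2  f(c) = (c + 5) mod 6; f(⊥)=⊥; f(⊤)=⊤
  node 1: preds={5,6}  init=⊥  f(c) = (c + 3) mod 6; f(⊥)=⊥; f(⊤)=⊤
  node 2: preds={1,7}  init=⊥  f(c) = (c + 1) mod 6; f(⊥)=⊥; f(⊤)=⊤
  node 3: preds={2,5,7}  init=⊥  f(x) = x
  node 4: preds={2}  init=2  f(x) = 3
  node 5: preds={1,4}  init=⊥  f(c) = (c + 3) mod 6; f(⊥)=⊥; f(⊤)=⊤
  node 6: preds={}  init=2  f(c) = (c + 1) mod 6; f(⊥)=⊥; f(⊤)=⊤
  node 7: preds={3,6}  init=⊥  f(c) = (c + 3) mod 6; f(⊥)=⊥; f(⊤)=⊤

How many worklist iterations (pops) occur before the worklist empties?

Worklist (17 pops):
  #1 pop 0: in=⊥ → 2 (no change)
  #2 pop 1: in=2 → 5 (was ⊥); enqueue [0]
  #3 pop 2: in=5 → 0 (was ⊥); enqueue []
  #4 pop 3: in=0 → 0 (was ⊥); enqueue []
  #5 pop 4: in=0 → ⊤ (was 2); enqueue []
  #6 pop 5: in=⊤ → ⊤ (was ⊥); enqueue [1,3]
  #7 pop 6: in=⊥ → 2 (no change)
  #8 pop 7: in=⊤ → ⊤ (was ⊥); enqueue [2]
  #9 pop 0: in=⊤ → ⊤ (was 2); enqueue []
  #10 pop 1: in=⊤ → ⊤ (was 5); enqueue [0,5]
  #11 pop 3: in=⊤ → ⊤ (was 0); enqueue [7]
  #12 pop 2: in=⊤ → ⊤ (was 0); enqueue [3,4]
  #13 pop 0: in=⊤ → ⊤ (no change)
  #14 pop 5: in=⊤ → ⊤ (no change)
  #15 pop 7: in=⊤ → ⊤ (no change)
  #16 pop 3: in=⊤ → ⊤ (no change)
  #17 pop 4: in=⊤ → ⊤ (no change)

Fixpoint:
  val[0] = ⊤
  val[1] = ⊤
  val[2] = ⊤
  val[3] = ⊤
  val[4] = ⊤
  val[5] = ⊤
  val[6] = 2
  val[7] = ⊤

17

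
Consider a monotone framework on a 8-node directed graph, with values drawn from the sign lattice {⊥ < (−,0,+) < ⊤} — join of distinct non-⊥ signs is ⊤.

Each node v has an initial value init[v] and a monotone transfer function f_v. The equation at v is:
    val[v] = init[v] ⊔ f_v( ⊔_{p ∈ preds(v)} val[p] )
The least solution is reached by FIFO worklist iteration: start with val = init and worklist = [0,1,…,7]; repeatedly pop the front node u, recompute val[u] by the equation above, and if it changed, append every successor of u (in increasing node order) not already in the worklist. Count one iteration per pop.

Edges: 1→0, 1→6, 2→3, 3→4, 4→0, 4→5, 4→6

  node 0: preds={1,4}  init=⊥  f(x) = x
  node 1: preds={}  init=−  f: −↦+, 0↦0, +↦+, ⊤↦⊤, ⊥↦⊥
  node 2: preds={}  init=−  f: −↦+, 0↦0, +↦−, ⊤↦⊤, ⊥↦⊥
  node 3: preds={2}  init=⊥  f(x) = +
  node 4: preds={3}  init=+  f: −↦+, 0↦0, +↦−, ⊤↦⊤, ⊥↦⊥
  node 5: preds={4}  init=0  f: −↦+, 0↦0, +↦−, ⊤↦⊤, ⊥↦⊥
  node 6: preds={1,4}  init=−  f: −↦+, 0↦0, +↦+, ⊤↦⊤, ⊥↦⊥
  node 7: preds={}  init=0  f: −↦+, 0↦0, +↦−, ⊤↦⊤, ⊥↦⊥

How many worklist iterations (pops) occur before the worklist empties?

Worklist (9 pops):
  #1 pop 0: in=⊤ → ⊤ (was ⊥); enqueue []
  #2 pop 1: in=⊥ → − (no change)
  #3 pop 2: in=⊥ → − (no change)
  #4 pop 3: in=− → + (was ⊥); enqueue []
  #5 pop 4: in=+ → ⊤ (was +); enqueue [0]
  #6 pop 5: in=⊤ → ⊤ (was 0); enqueue []
  #7 pop 6: in=⊤ → ⊤ (was −); enqueue []
  #8 pop 7: in=⊥ → 0 (no change)
  #9 pop 0: in=⊤ → ⊤ (no change)

Fixpoint:
  val[0] = ⊤
  val[1] = −
  val[2] = −
  val[3] = +
  val[4] = ⊤
  val[5] = ⊤
  val[6] = ⊤
  val[7] = 0

9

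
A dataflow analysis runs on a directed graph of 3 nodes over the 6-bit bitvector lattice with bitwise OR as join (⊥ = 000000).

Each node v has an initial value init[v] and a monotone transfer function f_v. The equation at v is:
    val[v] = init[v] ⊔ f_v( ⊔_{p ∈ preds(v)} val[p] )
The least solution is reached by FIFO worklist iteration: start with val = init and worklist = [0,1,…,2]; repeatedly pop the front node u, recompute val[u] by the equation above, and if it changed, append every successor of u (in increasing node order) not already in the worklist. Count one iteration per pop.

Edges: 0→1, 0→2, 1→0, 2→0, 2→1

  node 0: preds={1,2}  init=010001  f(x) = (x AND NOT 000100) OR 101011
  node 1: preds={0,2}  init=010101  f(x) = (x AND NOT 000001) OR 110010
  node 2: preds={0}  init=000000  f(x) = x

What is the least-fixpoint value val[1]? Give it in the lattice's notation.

Iteration log — 5 steps:
  step 1. node 0  ⊔preds=010101  new=111011  old=010001  +wl: 
  step 2. node 1  ⊔preds=111011  new=111111  old=010101  +wl: 0
  step 3. node 2  ⊔preds=111011  new=111011  old=000000  +wl: 1
  step 4. node 0  ⊔preds=111111  new=111011  stable
  step 5. node 1  ⊔preds=111011  new=111111  stable

Least fixpoint reached:
  node 0: 111011
  node 1: 111111
  node 2: 111011

111111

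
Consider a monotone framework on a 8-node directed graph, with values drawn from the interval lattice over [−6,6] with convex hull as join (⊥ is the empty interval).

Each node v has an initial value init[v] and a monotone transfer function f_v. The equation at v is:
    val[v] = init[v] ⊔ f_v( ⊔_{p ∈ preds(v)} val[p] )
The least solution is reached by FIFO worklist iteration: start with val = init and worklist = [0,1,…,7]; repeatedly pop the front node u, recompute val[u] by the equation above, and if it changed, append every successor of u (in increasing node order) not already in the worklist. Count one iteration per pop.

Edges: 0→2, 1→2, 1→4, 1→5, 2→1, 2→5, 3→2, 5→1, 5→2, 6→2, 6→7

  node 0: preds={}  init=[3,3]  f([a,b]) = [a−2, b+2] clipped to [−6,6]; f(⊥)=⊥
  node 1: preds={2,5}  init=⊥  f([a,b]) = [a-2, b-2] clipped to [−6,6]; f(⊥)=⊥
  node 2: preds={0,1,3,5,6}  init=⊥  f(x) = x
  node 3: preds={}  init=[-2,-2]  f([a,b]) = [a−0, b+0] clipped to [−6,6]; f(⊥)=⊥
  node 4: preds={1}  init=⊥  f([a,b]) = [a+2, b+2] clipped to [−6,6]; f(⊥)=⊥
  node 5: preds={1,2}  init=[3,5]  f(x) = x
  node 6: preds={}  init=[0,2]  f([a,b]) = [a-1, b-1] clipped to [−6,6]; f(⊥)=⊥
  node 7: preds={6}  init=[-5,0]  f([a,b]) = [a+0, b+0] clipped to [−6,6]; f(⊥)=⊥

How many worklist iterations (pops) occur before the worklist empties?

Iteration log — 18 steps:
  step 1. node 0  ⊔preds=⊥  new=[3,3]  stable
  step 2. node 1  ⊔preds=[3,5]  new=[1,3]  old=⊥  +wl: 
  step 3. node 2  ⊔preds=[-2,5]  new=[-2,5]  old=⊥  +wl: 1
  step 4. node 3  ⊔preds=⊥  new=[-2,-2]  stable
  step 5. node 4  ⊔preds=[1,3]  new=[3,5]  old=⊥  +wl: 
  step 6. node 5  ⊔preds=[-2,5]  new=[-2,5]  old=[3,5]  +wl: 2
  step 7. node 6  ⊔preds=⊥  new=[0,2]  stable
  step 8. node 7  ⊔preds=[0,2]  new=[-5,2]  old=[-5,0]  +wl: 
  step 9. node 1  ⊔preds=[-2,5]  new=[-4,3]  old=[1,3]  +wl: 4,5
  step 10. node 2  ⊔preds=[-4,5]  new=[-4,5]  old=[-2,5]  +wl: 1
  step 11. node 4  ⊔preds=[-4,3]  new=[-2,5]  old=[3,5]  +wl: 
  step 12. node 5  ⊔preds=[-4,5]  new=[-4,5]  old=[-2,5]  +wl: 2
  step 13. node 1  ⊔preds=[-4,5]  new=[-6,3]  old=[-4,3]  +wl: 4,5
  step 14. node 2  ⊔preds=[-6,5]  new=[-6,5]  old=[-4,5]  +wl: 1
  step 15. node 4  ⊔preds=[-6,3]  new=[-4,5]  old=[-2,5]  +wl: 
  step 16. node 5  ⊔preds=[-6,5]  new=[-6,5]  old=[-4,5]  +wl: 2
  step 17. node 1  ⊔preds=[-6,5]  new=[-6,3]  stable
  step 18. node 2  ⊔preds=[-6,5]  new=[-6,5]  stable

Least fixpoint reached:
  node 0: [3,3]
  node 1: [-6,3]
  node 2: [-6,5]
  node 3: [-2,-2]
  node 4: [-4,5]
  node 5: [-6,5]
  node 6: [0,2]
  node 7: [-5,2]

18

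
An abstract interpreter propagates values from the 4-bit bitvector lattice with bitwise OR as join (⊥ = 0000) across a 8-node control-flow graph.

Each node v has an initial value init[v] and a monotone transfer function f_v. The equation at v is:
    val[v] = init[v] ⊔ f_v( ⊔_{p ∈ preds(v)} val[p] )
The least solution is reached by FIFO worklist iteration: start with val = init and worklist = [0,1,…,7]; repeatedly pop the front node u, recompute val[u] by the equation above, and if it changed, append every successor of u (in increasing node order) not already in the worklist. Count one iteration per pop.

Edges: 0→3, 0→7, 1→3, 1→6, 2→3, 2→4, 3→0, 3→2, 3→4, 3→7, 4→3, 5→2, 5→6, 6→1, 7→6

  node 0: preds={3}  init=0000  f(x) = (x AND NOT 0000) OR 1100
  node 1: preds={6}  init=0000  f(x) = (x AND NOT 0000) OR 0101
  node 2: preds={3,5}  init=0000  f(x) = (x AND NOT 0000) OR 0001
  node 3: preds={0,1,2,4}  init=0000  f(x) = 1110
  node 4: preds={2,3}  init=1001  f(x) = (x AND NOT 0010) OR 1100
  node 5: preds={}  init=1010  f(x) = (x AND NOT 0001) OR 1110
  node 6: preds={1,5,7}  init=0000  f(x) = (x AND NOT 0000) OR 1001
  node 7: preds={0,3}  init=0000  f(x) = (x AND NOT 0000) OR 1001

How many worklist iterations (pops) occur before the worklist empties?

Worklist (16 pops):
  #1 pop 0: in=0000 → 1100 (was 0000); enqueue []
  #2 pop 1: in=0000 → 0101 (was 0000); enqueue []
  #3 pop 2: in=1010 → 1011 (was 0000); enqueue []
  #4 pop 3: in=1111 → 1110 (was 0000); enqueue [0,2]
  #5 pop 4: in=1111 → 1101 (was 1001); enqueue [3]
  #6 pop 5: in=0000 → 1110 (was 1010); enqueue []
  #7 pop 6: in=1111 → 1111 (was 0000); enqueue [1]
  #8 pop 7: in=1110 → 1111 (was 0000); enqueue [6]
  #9 pop 0: in=1110 → 1110 (was 1100); enqueue [7]
  #10 pop 2: in=1110 → 1111 (was 1011); enqueue [4]
  #11 pop 3: in=1111 → 1110 (no change)
  #12 pop 1: in=1111 → 1111 (was 0101); enqueue [3]
  #13 pop 6: in=1111 → 1111 (no change)
  #14 pop 7: in=1110 → 1111 (no change)
  #15 pop 4: in=1111 → 1101 (no change)
  #16 pop 3: in=1111 → 1110 (no change)

Fixpoint:
  val[0] = 1110
  val[1] = 1111
  val[2] = 1111
  val[3] = 1110
  val[4] = 1101
  val[5] = 1110
  val[6] = 1111
  val[7] = 1111

16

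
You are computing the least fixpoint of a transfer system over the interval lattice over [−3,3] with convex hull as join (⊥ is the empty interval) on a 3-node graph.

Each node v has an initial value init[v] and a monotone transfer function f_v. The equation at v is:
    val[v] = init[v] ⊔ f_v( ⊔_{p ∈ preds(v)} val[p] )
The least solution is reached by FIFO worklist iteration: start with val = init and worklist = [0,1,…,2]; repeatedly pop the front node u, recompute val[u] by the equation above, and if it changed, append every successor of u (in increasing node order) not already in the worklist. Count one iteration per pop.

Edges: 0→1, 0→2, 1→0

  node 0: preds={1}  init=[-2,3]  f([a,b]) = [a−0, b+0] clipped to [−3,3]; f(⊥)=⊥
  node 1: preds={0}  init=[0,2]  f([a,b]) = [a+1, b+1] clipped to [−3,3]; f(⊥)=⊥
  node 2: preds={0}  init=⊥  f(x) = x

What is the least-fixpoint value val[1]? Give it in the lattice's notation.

[-1,3]

Iteration log — 4 steps:
  step 1. node 0  ⊔preds=[0,2]  new=[-2,3]  stable
  step 2. node 1  ⊔preds=[-2,3]  new=[-1,3]  old=[0,2]  +wl: 0
  step 3. node 2  ⊔preds=[-2,3]  new=[-2,3]  old=⊥  +wl: 
  step 4. node 0  ⊔preds=[-1,3]  new=[-2,3]  stable

Least fixpoint reached:
  node 0: [-2,3]
  node 1: [-1,3]
  node 2: [-2,3]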